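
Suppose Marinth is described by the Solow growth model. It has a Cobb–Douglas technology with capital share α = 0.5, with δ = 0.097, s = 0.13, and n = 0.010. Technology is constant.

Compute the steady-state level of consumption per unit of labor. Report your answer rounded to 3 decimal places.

c* ≈ 1.057

In steady state, investment equals break-even investment: s·k^α = (n + δ)·k.
Dividing both sides by k: k^(1−α) = s / (n + δ).
k^0.5 = 0.13 / (0.010 + 0.097) = 0.13 / 0.107 = 1.2150
k* = 1.2150^(1/0.5) ≈ 1.4762
y* = (k*)^α = 1.4762^0.5 ≈ 1.2150
c* = (1 − s)·y* = (1 − 0.13) × 1.2150 ≈ 1.0571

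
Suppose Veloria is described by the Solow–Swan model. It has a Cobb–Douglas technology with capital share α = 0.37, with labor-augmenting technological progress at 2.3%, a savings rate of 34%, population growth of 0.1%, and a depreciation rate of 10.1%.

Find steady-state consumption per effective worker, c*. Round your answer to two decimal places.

Steady state requires s·f(k) = (n + g + δ)·k, i.e. s·k^α = (n + g + δ)·k.
Rearranging, k^(1−α) = s / (n + g + δ).
k^0.63 = 0.34 / (0.001 + 0.023 + 0.101) = 0.34 / 0.125 = 2.7200
k* = 2.7200^(1/0.63) ≈ 4.8954
y* = (k*)^α = 4.8954^0.37 ≈ 1.7998
c* = (1 − s)·y* = (1 − 0.34) × 1.7998 ≈ 1.1879

c* = 1.19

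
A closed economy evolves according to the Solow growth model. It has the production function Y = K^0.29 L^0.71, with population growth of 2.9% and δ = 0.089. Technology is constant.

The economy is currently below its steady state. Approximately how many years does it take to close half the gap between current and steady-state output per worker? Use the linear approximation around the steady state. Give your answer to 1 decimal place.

about 8.3 years

Near the steady state the convergence rate is λ = (1 − α)(n + δ).
λ = (1 − 0.29) × 0.118 = 0.71 × 0.118 = 0.08378
Half-life = ln 2 / λ = 0.6931 / 0.08378 ≈ 8.27 years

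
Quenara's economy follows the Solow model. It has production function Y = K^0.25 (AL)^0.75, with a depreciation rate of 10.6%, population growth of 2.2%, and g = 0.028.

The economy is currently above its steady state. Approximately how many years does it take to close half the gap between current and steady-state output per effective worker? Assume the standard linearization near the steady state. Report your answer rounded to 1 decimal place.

Near the steady state the convergence rate is λ = (1 − α)(n + g + δ).
λ = (1 − 0.25) × 0.156 = 0.75 × 0.156 = 0.1170
Half-life = ln 2 / λ = 0.6931 / 0.1170 ≈ 5.92 years

half-life ≈ 5.9 years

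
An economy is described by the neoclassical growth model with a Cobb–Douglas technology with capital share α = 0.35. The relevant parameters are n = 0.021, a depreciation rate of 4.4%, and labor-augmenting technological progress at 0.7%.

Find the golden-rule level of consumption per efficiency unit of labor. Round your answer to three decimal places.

At the golden rule, f'(k) = n + g + δ, so α·k^(α−1) = n + g + δ and k_gold = (α/(n + g + δ))^(1/(1−α)).
k_gold = (0.35/0.072)^(1/0.65) = 4.8611^1.5385 ≈ 11.3905
c_gold = f(k_gold) − (n + g + δ)·k_gold = 2.3431 − 0.072×11.3905 ≈ 1.5230

c_gold ≈ 1.523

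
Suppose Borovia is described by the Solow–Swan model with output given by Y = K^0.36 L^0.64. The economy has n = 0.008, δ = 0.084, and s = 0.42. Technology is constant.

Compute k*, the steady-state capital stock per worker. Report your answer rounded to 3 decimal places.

k* = 10.725

At the steady state, Δk = 0, so s·k^α = (n + δ)·k.
Rearranging, k^(1−α) = s / (n + δ).
k^0.64 = 0.42 / (0.008 + 0.084) = 0.42 / 0.092 = 4.5652
k* = 4.5652^(1/0.64) ≈ 10.7252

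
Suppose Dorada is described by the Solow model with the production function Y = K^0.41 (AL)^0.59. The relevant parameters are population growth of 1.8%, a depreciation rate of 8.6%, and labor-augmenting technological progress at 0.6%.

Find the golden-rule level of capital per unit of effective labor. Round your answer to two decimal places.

The golden rule sets f'(k) = n + g + δ, i.e. α·k^(α−1) = n + g + δ.
So k^(1−α) = α / (n + g + δ) = 0.41 / 0.110 = 3.7273.
k_gold = 3.7273^(1/0.59) ≈ 9.2996

k_gold ≈ 9.30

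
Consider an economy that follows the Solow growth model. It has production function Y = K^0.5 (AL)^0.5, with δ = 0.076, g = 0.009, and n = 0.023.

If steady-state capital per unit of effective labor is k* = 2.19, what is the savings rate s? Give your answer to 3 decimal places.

s ≈ 0.160

Steady state requires s·f(k) = (n + g + δ)·k, i.e. s·k^α = (n + g + δ)·k.
So s / (n + g + δ) = (k*)^(1−α) = 2.19^0.5 = 1.4799.
Therefore s = 1.4799 × (n + g + δ) = 1.4799 × 0.108 = 0.1598.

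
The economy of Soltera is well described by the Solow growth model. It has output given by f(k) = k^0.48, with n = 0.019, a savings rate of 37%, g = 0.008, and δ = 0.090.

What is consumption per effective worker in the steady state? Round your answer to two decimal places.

c* = 1.82

At the steady state, Δk = 0, so s·k^α = (n + g + δ)·k.
Rearranging, k^(1−α) = s / (n + g + δ).
k^0.52 = 0.37 / (0.019 + 0.008 + 0.090) = 0.37 / 0.117 = 3.1624
k* = 3.1624^(1/0.52) ≈ 9.1532
y* = (k*)^α = 9.1532^0.48 ≈ 2.8944
c* = (1 − s)·y* = (1 − 0.37) × 2.8944 ≈ 1.8235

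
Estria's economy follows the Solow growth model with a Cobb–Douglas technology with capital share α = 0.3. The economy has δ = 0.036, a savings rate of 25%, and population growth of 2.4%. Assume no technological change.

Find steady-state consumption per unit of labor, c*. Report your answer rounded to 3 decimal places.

Steady state requires s·f(k) = (n + δ)·k, i.e. s·k^α = (n + δ)·k.
Dividing both sides by k: k^(1−α) = s / (n + δ).
k^0.7 = 0.25 / (0.024 + 0.036) = 0.25 / 0.060 = 4.1667
k* = 4.1667^(1/0.7) ≈ 7.6810
y* = (k*)^α = 7.6810^0.3 ≈ 1.8434
c* = (1 − s)·y* = (1 − 0.25) × 1.8434 ≈ 1.3826

c* = 1.383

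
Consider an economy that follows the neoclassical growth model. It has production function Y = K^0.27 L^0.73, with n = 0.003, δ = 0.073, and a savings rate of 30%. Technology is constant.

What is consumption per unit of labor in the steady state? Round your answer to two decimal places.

c* = 1.16

In steady state, investment equals break-even investment: s·k^α = (n + δ)·k.
Dividing both sides by k: k^(1−α) = s / (n + δ).
k^0.73 = 0.30 / (0.003 + 0.073) = 0.30 / 0.076 = 3.9474
k* = 3.9474^(1/0.73) ≈ 6.5594
y* = (k*)^α = 6.5594^0.27 ≈ 1.6617
c* = (1 − s)·y* = (1 − 0.30) × 1.6617 ≈ 1.1632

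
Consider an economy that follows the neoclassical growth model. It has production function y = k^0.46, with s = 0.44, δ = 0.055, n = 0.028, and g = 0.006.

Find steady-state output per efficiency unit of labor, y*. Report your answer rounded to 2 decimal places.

y* ≈ 3.90

At the steady state, Δk = 0, so s·k^α = (n + g + δ)·k.
Rearranging, k^(1−α) = s / (n + g + δ).
k^0.54 = 0.44 / (0.028 + 0.006 + 0.055) = 0.44 / 0.089 = 4.9438
k* = 4.9438^(1/0.54) ≈ 19.2885
y* = (k*)^α = 19.2885^0.46 ≈ 3.9016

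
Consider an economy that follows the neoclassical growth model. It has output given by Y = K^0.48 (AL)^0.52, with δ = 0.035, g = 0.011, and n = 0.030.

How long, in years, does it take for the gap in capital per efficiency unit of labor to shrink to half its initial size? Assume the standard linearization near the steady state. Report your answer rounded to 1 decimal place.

half-life ≈ 17.5 years

Near the steady state the convergence rate is λ = (1 − α)(n + g + δ).
λ = (1 − 0.48) × 0.076 = 0.52 × 0.076 = 0.03952
Half-life = ln 2 / λ = 0.6931 / 0.03952 ≈ 17.54 years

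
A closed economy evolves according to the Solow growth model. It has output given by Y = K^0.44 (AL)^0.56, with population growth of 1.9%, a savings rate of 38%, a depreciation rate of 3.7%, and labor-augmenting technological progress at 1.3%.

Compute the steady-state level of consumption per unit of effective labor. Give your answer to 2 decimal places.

c* ≈ 2.37

At the steady state, Δk = 0, so s·k^α = (n + g + δ)·k.
Dividing both sides by k: k^(1−α) = s / (n + g + δ).
k^0.56 = 0.38 / (0.019 + 0.013 + 0.037) = 0.38 / 0.069 = 5.5072
k* = 5.5072^(1/0.56) ≈ 21.0422
y* = (k*)^α = 21.0422^0.44 ≈ 3.8209
c* = (1 − s)·y* = (1 − 0.38) × 3.8209 ≈ 2.3690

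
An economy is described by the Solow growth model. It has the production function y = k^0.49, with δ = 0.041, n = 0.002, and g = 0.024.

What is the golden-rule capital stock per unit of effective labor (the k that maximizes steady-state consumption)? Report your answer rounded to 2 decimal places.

The golden rule sets f'(k) = n + g + δ, i.e. α·k^(α−1) = n + g + δ.
So k^(1−α) = α / (n + g + δ) = 0.49 / 0.067 = 7.3134.
k_gold = 7.3134^(1/0.51) ≈ 49.4711

k_gold ≈ 49.47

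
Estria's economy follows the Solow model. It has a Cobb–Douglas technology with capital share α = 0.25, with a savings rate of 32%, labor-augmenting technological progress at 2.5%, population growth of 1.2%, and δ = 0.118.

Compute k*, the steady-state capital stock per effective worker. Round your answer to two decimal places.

Steady state requires s·f(k) = (n + g + δ)·k, i.e. s·k^α = (n + g + δ)·k.
Dividing both sides by k: k^(1−α) = s / (n + g + δ).
k^0.75 = 0.32 / (0.012 + 0.025 + 0.118) = 0.32 / 0.155 = 2.0645
k* = 2.0645^(1/0.75) ≈ 2.6288

k* = 2.63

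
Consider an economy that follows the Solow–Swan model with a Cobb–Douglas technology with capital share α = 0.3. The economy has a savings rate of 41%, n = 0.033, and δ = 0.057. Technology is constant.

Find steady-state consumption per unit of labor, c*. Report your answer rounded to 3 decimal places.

In steady state, investment equals break-even investment: s·k^α = (n + δ)·k.
Rearranging, k^(1−α) = s / (n + δ).
k^0.7 = 0.41 / (0.033 + 0.057) = 0.41 / 0.090 = 4.5556
k* = 4.5556^(1/0.7) ≈ 8.7253
y* = (k*)^α = 8.7253^0.3 ≈ 1.9153
c* = (1 − s)·y* = (1 − 0.41) × 1.9153 ≈ 1.1300

c* = 1.130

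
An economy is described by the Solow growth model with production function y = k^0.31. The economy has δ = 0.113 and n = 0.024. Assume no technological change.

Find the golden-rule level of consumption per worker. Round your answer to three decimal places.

At the golden rule, f'(k) = n + δ, so α·k^(α−1) = n + δ and k_gold = (α/(n + δ))^(1/(1−α)).
k_gold = (0.31/0.137)^(1/0.69) = 2.2628^1.4493 ≈ 3.2658
c_gold = f(k_gold) − (n + δ)·k_gold = 1.4432 − 0.137×3.2658 ≈ 0.9958

c_gold ≈ 0.996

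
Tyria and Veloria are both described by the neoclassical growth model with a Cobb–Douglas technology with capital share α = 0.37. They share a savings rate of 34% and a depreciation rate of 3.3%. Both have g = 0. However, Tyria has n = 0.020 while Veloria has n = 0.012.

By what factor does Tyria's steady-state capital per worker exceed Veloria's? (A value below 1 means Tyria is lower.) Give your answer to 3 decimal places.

ratio ≈ 0.771

Steady-state k* = [s/(n + δ)]^(1/(1−α)), so the ratio is [ (s_T/(n + δ)_T) / (s_V/(n + δ)_V) ]^1.5873.
s_T/(n + δ)_T = 0.34/0.053 = 6.4151; s_V/(n + δ)_V = 0.34/0.045 = 7.5556.
Ratio = (6.4151/7.5556)^1.5873 = 0.8491^1.5873 ≈ 0.7713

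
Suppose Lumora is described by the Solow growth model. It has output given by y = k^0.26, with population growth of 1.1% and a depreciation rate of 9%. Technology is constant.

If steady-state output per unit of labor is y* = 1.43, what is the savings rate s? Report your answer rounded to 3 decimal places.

s ≈ 0.280

At the steady state, Δk = 0, so s·k^α = (n + δ)·k.
Since y* = [s/(n + δ)]^(α/(1−α)), we have s/(n + δ) = (y*)^((1−α)/α) = 1.43^2.8462 = 2.7677.
Therefore s = 2.7677 × (n + δ) = 2.7677 × 0.101 = 0.2795.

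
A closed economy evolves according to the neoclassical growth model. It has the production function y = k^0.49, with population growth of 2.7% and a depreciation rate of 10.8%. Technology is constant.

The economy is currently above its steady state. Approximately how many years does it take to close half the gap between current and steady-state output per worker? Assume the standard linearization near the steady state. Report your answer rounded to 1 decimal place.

Near the steady state the convergence rate is λ = (1 − α)(n + δ).
λ = (1 − 0.49) × 0.135 = 0.51 × 0.135 = 0.06885
Half-life = ln 2 / λ = 0.6931 / 0.06885 ≈ 10.07 years

about 10.1 years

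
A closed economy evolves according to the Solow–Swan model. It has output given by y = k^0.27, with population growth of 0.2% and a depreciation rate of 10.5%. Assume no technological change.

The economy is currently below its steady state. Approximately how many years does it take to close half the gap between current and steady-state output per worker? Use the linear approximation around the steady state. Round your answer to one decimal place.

t_½ ≈ 8.9 years

Near the steady state the convergence rate is λ = (1 − α)(n + δ).
λ = (1 − 0.27) × 0.107 = 0.73 × 0.107 = 0.07811
Half-life = ln 2 / λ = 0.6931 / 0.07811 ≈ 8.87 years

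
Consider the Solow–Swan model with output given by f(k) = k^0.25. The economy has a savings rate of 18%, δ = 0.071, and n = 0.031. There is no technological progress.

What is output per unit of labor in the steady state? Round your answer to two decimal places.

In steady state, investment equals break-even investment: s·k^α = (n + δ)·k.
Rearranging, k^(1−α) = s / (n + δ).
k^0.75 = 0.18 / (0.031 + 0.071) = 0.18 / 0.102 = 1.7647
k* = 1.7647^(1/0.75) ≈ 2.1325
y* = (k*)^α = 2.1325^0.25 ≈ 1.2084

y* = 1.21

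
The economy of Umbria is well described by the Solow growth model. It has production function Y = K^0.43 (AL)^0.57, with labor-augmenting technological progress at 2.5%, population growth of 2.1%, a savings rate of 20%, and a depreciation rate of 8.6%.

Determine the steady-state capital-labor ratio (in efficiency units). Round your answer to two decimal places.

k* ≈ 2.07

In steady state, investment equals break-even investment: s·k^α = (n + g + δ)·k.
Dividing both sides by k: k^(1−α) = s / (n + g + δ).
k^0.57 = 0.20 / (0.021 + 0.025 + 0.086) = 0.20 / 0.132 = 1.5152
k* = 1.5152^(1/0.57) ≈ 2.0731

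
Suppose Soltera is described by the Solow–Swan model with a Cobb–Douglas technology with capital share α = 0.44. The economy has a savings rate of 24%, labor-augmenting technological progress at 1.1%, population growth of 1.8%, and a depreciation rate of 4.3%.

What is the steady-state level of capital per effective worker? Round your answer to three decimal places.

k* ≈ 8.584

In steady state, investment equals break-even investment: s·k^α = (n + g + δ)·k.
Dividing both sides by k: k^(1−α) = s / (n + g + δ).
k^0.56 = 0.24 / (0.018 + 0.011 + 0.043) = 0.24 / 0.072 = 3.3333
k* = 3.3333^(1/0.56) ≈ 8.5843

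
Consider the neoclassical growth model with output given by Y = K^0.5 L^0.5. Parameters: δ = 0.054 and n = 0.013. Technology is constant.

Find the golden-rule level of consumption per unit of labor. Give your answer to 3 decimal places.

c_gold ≈ 3.731

At the golden rule, f'(k) = n + δ, so α·k^(α−1) = n + δ and k_gold = (α/(n + δ))^(1/(1−α)).
k_gold = (0.5/0.067)^(1/0.5) = 7.4627^2 ≈ 55.6919
c_gold = f(k_gold) − (n + δ)·k_gold = 7.4627 − 0.067×55.6919 ≈ 3.7313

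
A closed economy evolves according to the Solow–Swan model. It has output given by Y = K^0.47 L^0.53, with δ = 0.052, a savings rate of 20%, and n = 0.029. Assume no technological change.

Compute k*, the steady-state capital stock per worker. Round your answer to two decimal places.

In steady state, investment equals break-even investment: s·k^α = (n + δ)·k.
Rearranging, k^(1−α) = s / (n + δ).
k^0.53 = 0.20 / (0.029 + 0.052) = 0.20 / 0.081 = 2.4691
k* = 2.4691^(1/0.53) ≈ 5.5035

k* ≈ 5.50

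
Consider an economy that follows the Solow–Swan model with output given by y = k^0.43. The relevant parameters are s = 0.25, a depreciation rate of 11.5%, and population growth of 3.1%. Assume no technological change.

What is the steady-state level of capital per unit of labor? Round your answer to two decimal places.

k* = 2.57

At the steady state, Δk = 0, so s·k^α = (n + δ)·k.
Rearranging, k^(1−α) = s / (n + δ).
k^0.57 = 0.25 / (0.031 + 0.115) = 0.25 / 0.146 = 1.7123
k* = 1.7123^(1/0.57) ≈ 2.5691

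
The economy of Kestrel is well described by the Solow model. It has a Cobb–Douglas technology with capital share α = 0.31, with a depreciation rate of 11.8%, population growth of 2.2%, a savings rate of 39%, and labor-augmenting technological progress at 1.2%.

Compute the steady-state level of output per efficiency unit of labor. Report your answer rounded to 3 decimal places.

y* ≈ 1.527

Steady state requires s·f(k) = (n + g + δ)·k, i.e. s·k^α = (n + g + δ)·k.
Dividing both sides by k: k^(1−α) = s / (n + g + δ).
k^0.69 = 0.39 / (0.022 + 0.012 + 0.118) = 0.39 / 0.152 = 2.5658
k* = 2.5658^(1/0.69) ≈ 3.9181
y* = (k*)^α = 3.9181^0.31 ≈ 1.5271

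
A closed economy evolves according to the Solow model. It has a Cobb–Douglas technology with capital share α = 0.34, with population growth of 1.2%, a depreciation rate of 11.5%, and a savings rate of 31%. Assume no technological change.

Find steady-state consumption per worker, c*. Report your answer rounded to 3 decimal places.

c* ≈ 1.093

In steady state, investment equals break-even investment: s·k^α = (n + δ)·k.
Rearranging, k^(1−α) = s / (n + δ).
k^0.66 = 0.31 / (0.012 + 0.115) = 0.31 / 0.127 = 2.4409
k* = 2.4409^(1/0.66) ≈ 3.8654
y* = (k*)^α = 3.8654^0.34 ≈ 1.5836
c* = (1 − s)·y* = (1 − 0.31) × 1.5836 ≈ 1.0927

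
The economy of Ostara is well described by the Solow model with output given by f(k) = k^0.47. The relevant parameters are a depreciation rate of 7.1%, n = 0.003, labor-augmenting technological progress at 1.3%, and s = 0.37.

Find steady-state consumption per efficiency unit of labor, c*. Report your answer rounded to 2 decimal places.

In steady state, investment equals break-even investment: s·k^α = (n + g + δ)·k.
Dividing both sides by k: k^(1−α) = s / (n + g + δ).
k^0.53 = 0.37 / (0.003 + 0.013 + 0.071) = 0.37 / 0.087 = 4.2529
k* = 4.2529^(1/0.53) ≈ 15.3532
y* = (k*)^α = 15.3532^0.47 ≈ 3.6101
c* = (1 − s)·y* = (1 − 0.37) × 3.6101 ≈ 2.2744

c* = 2.27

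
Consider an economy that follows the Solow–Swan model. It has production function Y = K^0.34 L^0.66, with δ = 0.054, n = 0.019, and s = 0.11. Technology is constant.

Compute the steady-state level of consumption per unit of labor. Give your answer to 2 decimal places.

At the steady state, Δk = 0, so s·k^α = (n + δ)·k.
Rearranging, k^(1−α) = s / (n + δ).
k^0.66 = 0.11 / (0.019 + 0.054) = 0.11 / 0.073 = 1.5068
k* = 1.5068^(1/0.66) ≈ 1.8611
y* = (k*)^α = 1.8611^0.34 ≈ 1.2352
c* = (1 − s)·y* = (1 − 0.11) × 1.2352 ≈ 1.0993

c* = 1.10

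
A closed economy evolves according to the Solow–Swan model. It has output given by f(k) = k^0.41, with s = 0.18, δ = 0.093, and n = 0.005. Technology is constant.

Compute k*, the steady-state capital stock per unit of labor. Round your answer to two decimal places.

In steady state, investment equals break-even investment: s·k^α = (n + δ)·k.
Rearranging, k^(1−α) = s / (n + δ).
k^0.59 = 0.18 / (0.005 + 0.093) = 0.18 / 0.098 = 1.8367
k* = 1.8367^(1/0.59) ≈ 2.8024

k* ≈ 2.80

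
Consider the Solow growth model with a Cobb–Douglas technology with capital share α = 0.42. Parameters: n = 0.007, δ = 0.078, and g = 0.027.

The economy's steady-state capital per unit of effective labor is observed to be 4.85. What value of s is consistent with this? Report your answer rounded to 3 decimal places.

Steady state requires s·f(k) = (n + g + δ)·k, i.e. s·k^α = (n + g + δ)·k.
So s / (n + g + δ) = (k*)^(1−α) = 4.85^0.58 = 2.4988.
Therefore s = 2.4988 × (n + g + δ) = 2.4988 × 0.112 = 0.2799.

s ≈ 0.280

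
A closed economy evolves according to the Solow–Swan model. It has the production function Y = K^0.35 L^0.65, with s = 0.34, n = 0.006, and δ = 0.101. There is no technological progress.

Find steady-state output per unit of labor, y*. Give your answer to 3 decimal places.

y* ≈ 1.864

In steady state, investment equals break-even investment: s·k^α = (n + δ)·k.
Rearranging, k^(1−α) = s / (n + δ).
k^0.65 = 0.34 / (0.006 + 0.101) = 0.34 / 0.107 = 3.1776
k* = 3.1776^(1/0.65) ≈ 5.9219
y* = (k*)^α = 5.9219^0.35 ≈ 1.8636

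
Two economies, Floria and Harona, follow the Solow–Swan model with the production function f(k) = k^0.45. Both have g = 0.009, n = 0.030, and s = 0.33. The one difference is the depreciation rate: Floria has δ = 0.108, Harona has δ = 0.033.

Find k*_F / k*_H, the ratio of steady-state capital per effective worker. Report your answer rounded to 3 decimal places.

k*_F / k*_H ≈ 0.273

Steady-state k* = [s/(n + g + δ)]^(1/(1−α)), so the ratio is [ (s_F/(n + g + δ)_F) / (s_H/(n + g + δ)_H) ]^1.8182.
s_F/(n + g + δ)_F = 0.33/0.147 = 2.2449; s_H/(n + g + δ)_H = 0.33/0.072 = 4.5833.
Ratio = (2.2449/4.5833)^1.8182 = 0.4898^1.8182 ≈ 0.2731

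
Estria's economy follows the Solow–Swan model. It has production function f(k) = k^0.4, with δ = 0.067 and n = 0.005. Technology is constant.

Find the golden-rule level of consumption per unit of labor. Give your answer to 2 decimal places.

c_gold ≈ 1.88

At the golden rule, f'(k) = n + δ, so α·k^(α−1) = n + δ and k_gold = (α/(n + δ))^(1/(1−α)).
k_gold = (0.4/0.072)^(1/0.6) = 5.5556^1.6667 ≈ 17.4278
c_gold = f(k_gold) − (n + δ)·k_gold = 3.1369 − 0.072×17.4278 ≈ 1.8821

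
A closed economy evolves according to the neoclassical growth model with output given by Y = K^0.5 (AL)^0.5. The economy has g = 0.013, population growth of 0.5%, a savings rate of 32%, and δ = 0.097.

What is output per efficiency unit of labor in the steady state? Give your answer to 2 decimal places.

In steady state, investment equals break-even investment: s·k^α = (n + g + δ)·k.
Rearranging, k^(1−α) = s / (n + g + δ).
k^0.5 = 0.32 / (0.005 + 0.013 + 0.097) = 0.32 / 0.115 = 2.7826
k* = 2.7826^(1/0.5) ≈ 7.7429
y* = (k*)^α = 7.7429^0.5 ≈ 2.7826

y* ≈ 2.78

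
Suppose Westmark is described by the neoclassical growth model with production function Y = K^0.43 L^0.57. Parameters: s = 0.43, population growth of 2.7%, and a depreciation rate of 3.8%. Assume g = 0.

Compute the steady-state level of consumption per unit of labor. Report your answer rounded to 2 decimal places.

c* = 2.37

At the steady state, Δk = 0, so s·k^α = (n + δ)·k.
Dividing both sides by k: k^(1−α) = s / (n + δ).
k^0.57 = 0.43 / (0.027 + 0.038) = 0.43 / 0.065 = 6.6154
k* = 6.6154^(1/0.57) ≈ 27.5152
y* = (k*)^α = 27.5152^0.43 ≈ 4.1593
c* = (1 − s)·y* = (1 − 0.43) × 4.1593 ≈ 2.3708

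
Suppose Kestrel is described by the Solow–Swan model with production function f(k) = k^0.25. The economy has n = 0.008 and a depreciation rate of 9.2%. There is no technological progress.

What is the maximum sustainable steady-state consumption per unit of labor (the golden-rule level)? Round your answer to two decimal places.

At the golden rule, f'(k) = n + δ, so α·k^(α−1) = n + δ and k_gold = (α/(n + δ))^(1/(1−α)).
k_gold = (0.25/0.100)^(1/0.75) = 2.5000^1.3333 ≈ 3.3929
c_gold = f(k_gold) − (n + δ)·k_gold = 1.3572 − 0.100×3.3929 ≈ 1.0179

c_gold ≈ 1.02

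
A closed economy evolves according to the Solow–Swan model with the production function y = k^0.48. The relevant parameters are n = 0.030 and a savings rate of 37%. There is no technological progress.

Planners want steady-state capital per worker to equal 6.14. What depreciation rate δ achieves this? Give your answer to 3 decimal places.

In steady state, investment equals break-even investment: s·k^α = (n + δ)·k.
So s / (n + δ) = (k*)^(1−α) = 6.14^0.52 = 2.5695.
Therefore n + δ = s / 2.5695 = 0.37 / 2.5695 = 0.1440, so δ = 0.1440 − 0.030 = 0.1140.

δ ≈ 0.114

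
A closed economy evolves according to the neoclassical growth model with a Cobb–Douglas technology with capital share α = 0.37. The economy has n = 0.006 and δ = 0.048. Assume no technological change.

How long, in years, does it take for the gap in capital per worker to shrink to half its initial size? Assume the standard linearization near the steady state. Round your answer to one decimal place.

about 20.4 years

Near the steady state the convergence rate is λ = (1 − α)(n + δ).
λ = (1 − 0.37) × 0.054 = 0.63 × 0.054 = 0.03402
Half-life = ln 2 / λ = 0.6931 / 0.03402 ≈ 20.37 years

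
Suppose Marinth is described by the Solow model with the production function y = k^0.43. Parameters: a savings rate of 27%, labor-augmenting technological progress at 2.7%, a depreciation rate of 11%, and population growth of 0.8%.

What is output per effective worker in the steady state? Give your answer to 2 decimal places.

At the steady state, Δk = 0, so s·k^α = (n + g + δ)·k.
Rearranging, k^(1−α) = s / (n + g + δ).
k^0.57 = 0.27 / (0.008 + 0.027 + 0.110) = 0.27 / 0.145 = 1.8621
k* = 1.8621^(1/0.57) ≈ 2.9764
y* = (k*)^α = 2.9764^0.43 ≈ 1.5984

y* = 1.60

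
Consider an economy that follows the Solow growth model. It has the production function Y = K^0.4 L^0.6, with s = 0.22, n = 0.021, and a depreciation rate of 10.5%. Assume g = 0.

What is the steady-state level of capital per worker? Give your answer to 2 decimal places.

In steady state, investment equals break-even investment: s·k^α = (n + δ)·k.
Dividing both sides by k: k^(1−α) = s / (n + δ).
k^0.6 = 0.22 / (0.021 + 0.105) = 0.22 / 0.126 = 1.7460
k* = 1.7460^(1/0.6) ≈ 2.5317

k* = 2.53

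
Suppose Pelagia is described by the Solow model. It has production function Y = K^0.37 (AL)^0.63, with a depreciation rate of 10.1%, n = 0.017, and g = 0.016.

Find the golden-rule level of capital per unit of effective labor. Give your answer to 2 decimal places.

k_gold ≈ 5.01

The golden rule sets f'(k) = n + g + δ, i.e. α·k^(α−1) = n + g + δ.
So k^(1−α) = α / (n + g + δ) = 0.37 / 0.134 = 2.7612.
k_gold = 2.7612^(1/0.63) ≈ 5.0137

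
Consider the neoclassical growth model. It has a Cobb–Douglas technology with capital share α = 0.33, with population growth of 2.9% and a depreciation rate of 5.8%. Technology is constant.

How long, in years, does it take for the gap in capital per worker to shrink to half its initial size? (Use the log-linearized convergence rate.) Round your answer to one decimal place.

t_½ ≈ 11.9 years

Near the steady state the convergence rate is λ = (1 − α)(n + δ).
λ = (1 − 0.33) × 0.087 = 0.67 × 0.087 = 0.05829
Half-life = ln 2 / λ = 0.6931 / 0.05829 ≈ 11.89 years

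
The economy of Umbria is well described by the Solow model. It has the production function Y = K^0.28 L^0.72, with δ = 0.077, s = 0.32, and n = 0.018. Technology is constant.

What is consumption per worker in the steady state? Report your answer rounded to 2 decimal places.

At the steady state, Δk = 0, so s·k^α = (n + δ)·k.
Rearranging, k^(1−α) = s / (n + δ).
k^0.72 = 0.32 / (0.018 + 0.077) = 0.32 / 0.095 = 3.3684
k* = 3.3684^(1/0.72) ≈ 5.4017
y* = (k*)^α = 5.4017^0.28 ≈ 1.6036
c* = (1 − s)·y* = (1 − 0.32) × 1.6036 ≈ 1.0904

c* ≈ 1.09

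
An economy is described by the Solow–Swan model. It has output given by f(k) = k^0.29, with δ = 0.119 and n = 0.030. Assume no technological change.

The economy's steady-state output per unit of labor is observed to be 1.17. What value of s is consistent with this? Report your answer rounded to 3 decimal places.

In steady state, investment equals break-even investment: s·k^α = (n + δ)·k.
Since y* = [s/(n + δ)]^(α/(1−α)), we have s/(n + δ) = (y*)^((1−α)/α) = 1.17^2.4483 = 1.4687.
Therefore s = 1.4687 × (n + δ) = 1.4687 × 0.149 = 0.2188.

s ≈ 0.219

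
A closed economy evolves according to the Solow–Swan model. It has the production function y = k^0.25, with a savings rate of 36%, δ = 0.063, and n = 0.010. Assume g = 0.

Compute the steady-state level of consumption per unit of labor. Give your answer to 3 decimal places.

Steady state requires s·f(k) = (n + δ)·k, i.e. s·k^α = (n + δ)·k.
Dividing both sides by k: k^(1−α) = s / (n + δ).
k^0.75 = 0.36 / (0.010 + 0.063) = 0.36 / 0.073 = 4.9315
k* = 4.9315^(1/0.75) ≈ 8.3941
y* = (k*)^α = 8.3941^0.25 ≈ 1.7021
c* = (1 − s)·y* = (1 − 0.36) × 1.7021 ≈ 1.0893

c* ≈ 1.089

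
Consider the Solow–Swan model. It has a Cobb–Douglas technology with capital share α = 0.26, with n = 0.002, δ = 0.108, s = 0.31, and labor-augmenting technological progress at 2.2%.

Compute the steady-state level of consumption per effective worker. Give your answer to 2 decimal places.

At the steady state, Δk = 0, so s·k^α = (n + g + δ)·k.
Rearranging, k^(1−α) = s / (n + g + δ).
k^0.74 = 0.31 / (0.002 + 0.022 + 0.108) = 0.31 / 0.132 = 2.3485
k* = 2.3485^(1/0.74) ≈ 3.1701
y* = (k*)^α = 3.1701^0.26 ≈ 1.3498
c* = (1 − s)·y* = (1 − 0.31) × 1.3498 ≈ 0.9314

c* = 0.93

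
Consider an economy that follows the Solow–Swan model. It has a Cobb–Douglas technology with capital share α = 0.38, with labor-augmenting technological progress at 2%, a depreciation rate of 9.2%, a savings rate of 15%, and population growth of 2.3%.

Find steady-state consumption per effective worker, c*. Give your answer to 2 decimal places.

c* = 0.91

Steady state requires s·f(k) = (n + g + δ)·k, i.e. s·k^α = (n + g + δ)·k.
Dividing both sides by k: k^(1−α) = s / (n + g + δ).
k^0.62 = 0.15 / (0.023 + 0.020 + 0.092) = 0.15 / 0.135 = 1.1111
k* = 1.1111^(1/0.62) ≈ 1.1852
y* = (k*)^α = 1.1852^0.38 ≈ 1.0667
c* = (1 − s)·y* = (1 − 0.15) × 1.0667 ≈ 0.9067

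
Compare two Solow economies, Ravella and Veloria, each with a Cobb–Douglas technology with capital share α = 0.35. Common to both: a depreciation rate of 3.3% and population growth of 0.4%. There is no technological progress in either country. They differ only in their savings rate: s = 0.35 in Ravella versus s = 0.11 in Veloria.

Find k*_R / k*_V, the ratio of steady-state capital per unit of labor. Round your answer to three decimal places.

ratio ≈ 5.934

Steady-state k* = [s/(n + δ)]^(1/(1−α)), so the ratio is [ (s_R/(n + δ)_R) / (s_V/(n + δ)_V) ]^1.5385.
s_R/(n + δ)_R = 0.35/0.037 = 9.4595; s_V/(n + δ)_V = 0.11/0.037 = 2.9730.
Ratio = (9.4595/2.9730)^1.5385 = 3.1818^1.5385 ≈ 5.9342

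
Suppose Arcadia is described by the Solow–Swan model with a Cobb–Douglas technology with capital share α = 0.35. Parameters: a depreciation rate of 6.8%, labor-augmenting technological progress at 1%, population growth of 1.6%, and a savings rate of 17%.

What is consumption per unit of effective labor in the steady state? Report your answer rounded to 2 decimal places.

Steady state requires s·f(k) = (n + g + δ)·k, i.e. s·k^α = (n + g + δ)·k.
Dividing both sides by k: k^(1−α) = s / (n + g + δ).
k^0.65 = 0.17 / (0.016 + 0.010 + 0.068) = 0.17 / 0.094 = 1.8085
k* = 1.8085^(1/0.65) ≈ 2.4881
y* = (k*)^α = 2.4881^0.35 ≈ 1.3758
c* = (1 − s)·y* = (1 − 0.17) × 1.3758 ≈ 1.1419

c* ≈ 1.14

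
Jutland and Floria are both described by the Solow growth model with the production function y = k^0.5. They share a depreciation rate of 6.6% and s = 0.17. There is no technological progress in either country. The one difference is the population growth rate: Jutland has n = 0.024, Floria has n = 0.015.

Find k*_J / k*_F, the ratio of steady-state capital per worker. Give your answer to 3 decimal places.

ratio ≈ 0.810

Steady-state k* = [s/(n + δ)]^(1/(1−α)), so the ratio is [ (s_J/(n + δ)_J) / (s_F/(n + δ)_F) ]^2.
s_J/(n + δ)_J = 0.17/0.090 = 1.8889; s_F/(n + δ)_F = 0.17/0.081 = 2.0988.
Ratio = (1.8889/2.0988)^2 = 0.9000^2 ≈ 0.8100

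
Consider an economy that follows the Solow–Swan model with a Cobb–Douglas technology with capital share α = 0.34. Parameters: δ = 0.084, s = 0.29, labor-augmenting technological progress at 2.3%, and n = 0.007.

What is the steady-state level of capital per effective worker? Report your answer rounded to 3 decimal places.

At the steady state, Δk = 0, so s·k^α = (n + g + δ)·k.
Rearranging, k^(1−α) = s / (n + g + δ).
k^0.66 = 0.29 / (0.007 + 0.023 + 0.084) = 0.29 / 0.114 = 2.5439
k* = 2.5439^(1/0.66) ≈ 4.1152

k* ≈ 4.115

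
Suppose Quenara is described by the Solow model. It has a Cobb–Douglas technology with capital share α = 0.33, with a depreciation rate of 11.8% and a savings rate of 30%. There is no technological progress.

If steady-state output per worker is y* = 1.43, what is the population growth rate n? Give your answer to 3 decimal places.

n ≈ 0.027

At the steady state, Δk = 0, so s·k^α = (n + δ)·k.
Since y* = [s/(n + δ)]^(α/(1−α)), we have s/(n + δ) = (y*)^((1−α)/α) = 1.43^2.0303 = 2.0672.
Therefore n + δ = s / 2.0672 = 0.30 / 2.0672 = 0.1451, so n = 0.1451 − 0.118 = 0.0271.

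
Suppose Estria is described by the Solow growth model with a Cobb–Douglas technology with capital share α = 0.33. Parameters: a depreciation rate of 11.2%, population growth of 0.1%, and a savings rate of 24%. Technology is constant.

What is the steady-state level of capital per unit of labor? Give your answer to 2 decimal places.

Steady state requires s·f(k) = (n + δ)·k, i.e. s·k^α = (n + δ)·k.
Dividing both sides by k: k^(1−α) = s / (n + δ).
k^0.67 = 0.24 / (0.001 + 0.112) = 0.24 / 0.113 = 2.1239
k* = 2.1239^(1/0.67) ≈ 3.0779

k* ≈ 3.08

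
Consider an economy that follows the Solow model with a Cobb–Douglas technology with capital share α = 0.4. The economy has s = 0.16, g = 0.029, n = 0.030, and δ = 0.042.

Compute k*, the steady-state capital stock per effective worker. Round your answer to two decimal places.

Steady state requires s·f(k) = (n + g + δ)·k, i.e. s·k^α = (n + g + δ)·k.
Rearranging, k^(1−α) = s / (n + g + δ).
k^0.6 = 0.16 / (0.030 + 0.029 + 0.042) = 0.16 / 0.101 = 1.5842
k* = 1.5842^(1/0.6) ≈ 2.1529

k* ≈ 2.15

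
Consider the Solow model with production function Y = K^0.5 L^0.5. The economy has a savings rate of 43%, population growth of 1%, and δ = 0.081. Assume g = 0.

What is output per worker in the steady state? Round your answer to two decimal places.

In steady state, investment equals break-even investment: s·k^α = (n + δ)·k.
Dividing both sides by k: k^(1−α) = s / (n + δ).
k^0.5 = 0.43 / (0.010 + 0.081) = 0.43 / 0.091 = 4.7253
k* = 4.7253^(1/0.5) ≈ 22.3285
y* = (k*)^α = 22.3285^0.5 ≈ 4.7253

y* ≈ 4.73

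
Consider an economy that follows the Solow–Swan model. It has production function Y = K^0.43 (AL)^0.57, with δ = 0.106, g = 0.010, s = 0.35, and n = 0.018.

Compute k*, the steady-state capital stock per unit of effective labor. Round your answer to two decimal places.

k* = 5.39

At the steady state, Δk = 0, so s·k^α = (n + g + δ)·k.
Dividing both sides by k: k^(1−α) = s / (n + g + δ).
k^0.57 = 0.35 / (0.018 + 0.010 + 0.106) = 0.35 / 0.134 = 2.6119
k* = 2.6119^(1/0.57) ≈ 5.3889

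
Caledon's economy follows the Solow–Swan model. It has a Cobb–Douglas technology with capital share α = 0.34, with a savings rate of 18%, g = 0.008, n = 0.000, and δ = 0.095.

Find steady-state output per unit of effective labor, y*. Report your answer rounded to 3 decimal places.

In steady state, investment equals break-even investment: s·k^α = (n + g + δ)·k.
Rearranging, k^(1−α) = s / (n + g + δ).
k^0.66 = 0.18 / (0.000 + 0.008 + 0.095) = 0.18 / 0.103 = 1.7476
k* = 1.7476^(1/0.66) ≈ 2.3299
y* = (k*)^α = 2.3299^0.34 ≈ 1.3332

y* = 1.333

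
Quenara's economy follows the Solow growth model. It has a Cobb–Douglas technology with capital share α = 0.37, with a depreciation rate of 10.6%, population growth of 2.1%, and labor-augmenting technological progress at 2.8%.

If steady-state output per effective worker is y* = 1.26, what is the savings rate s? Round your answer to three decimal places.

s ≈ 0.230

At the steady state, Δk = 0, so s·k^α = (n + g + δ)·k.
Since y* = [s/(n + g + δ)]^(α/(1−α)), we have s/(n + g + δ) = (y*)^((1−α)/α) = 1.26^1.7027 = 1.4822.
Therefore s = 1.4822 × (n + g + δ) = 1.4822 × 0.155 = 0.2297.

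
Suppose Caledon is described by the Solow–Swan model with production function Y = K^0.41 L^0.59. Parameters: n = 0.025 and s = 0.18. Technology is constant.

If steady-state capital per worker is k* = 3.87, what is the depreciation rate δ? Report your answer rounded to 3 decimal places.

δ ≈ 0.056

At the steady state, Δk = 0, so s·k^α = (n + δ)·k.
So s / (n + δ) = (k*)^(1−α) = 3.87^0.59 = 2.2220.
Therefore n + δ = s / 2.2220 = 0.18 / 2.2220 = 0.0810, so δ = 0.0810 − 0.025 = 0.0560.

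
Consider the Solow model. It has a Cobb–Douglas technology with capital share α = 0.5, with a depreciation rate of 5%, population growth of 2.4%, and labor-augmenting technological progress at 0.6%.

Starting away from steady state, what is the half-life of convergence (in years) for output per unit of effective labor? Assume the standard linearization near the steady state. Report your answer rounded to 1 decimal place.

about 17.3 years

Near the steady state the convergence rate is λ = (1 − α)(n + g + δ).
λ = (1 − 0.5) × 0.080 = 0.5 × 0.080 = 0.0400
Half-life = ln 2 / λ = 0.6931 / 0.0400 ≈ 17.33 years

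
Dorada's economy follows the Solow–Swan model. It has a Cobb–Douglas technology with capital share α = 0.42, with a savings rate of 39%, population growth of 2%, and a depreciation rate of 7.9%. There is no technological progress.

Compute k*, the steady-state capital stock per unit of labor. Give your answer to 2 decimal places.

k* = 10.63

At the steady state, Δk = 0, so s·k^α = (n + δ)·k.
Rearranging, k^(1−α) = s / (n + δ).
k^0.58 = 0.39 / (0.020 + 0.079) = 0.39 / 0.099 = 3.9394
k* = 3.9394^(1/0.58) ≈ 10.6317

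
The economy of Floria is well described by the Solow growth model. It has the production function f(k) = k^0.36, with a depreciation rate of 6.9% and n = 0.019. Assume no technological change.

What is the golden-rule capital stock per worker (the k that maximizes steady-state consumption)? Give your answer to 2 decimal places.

k_gold ≈ 9.04

The golden rule sets f'(k) = n + δ, i.e. α·k^(α−1) = n + δ.
So k^(1−α) = α / (n + δ) = 0.36 / 0.088 = 4.0909.
k_gold = 4.0909^(1/0.64) ≈ 9.0358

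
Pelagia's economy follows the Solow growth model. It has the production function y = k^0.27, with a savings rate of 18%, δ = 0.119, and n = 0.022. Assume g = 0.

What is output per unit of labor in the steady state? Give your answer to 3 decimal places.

Steady state requires s·f(k) = (n + δ)·k, i.e. s·k^α = (n + δ)·k.
Rearranging, k^(1−α) = s / (n + δ).
k^0.73 = 0.18 / (0.022 + 0.119) = 0.18 / 0.141 = 1.2766
k* = 1.2766^(1/0.73) ≈ 1.3973
y* = (k*)^α = 1.3973^0.27 ≈ 1.0945

y* ≈ 1.095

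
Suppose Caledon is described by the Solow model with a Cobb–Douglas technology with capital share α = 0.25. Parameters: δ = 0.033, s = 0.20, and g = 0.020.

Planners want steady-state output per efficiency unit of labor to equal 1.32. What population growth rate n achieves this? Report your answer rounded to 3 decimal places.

Steady state requires s·f(k) = (n + g + δ)·k, i.e. s·k^α = (n + g + δ)·k.
Since y* = [s/(n + g + δ)]^(α/(1−α)), we have s/(n + g + δ) = (y*)^((1−α)/α) = 1.32^3 = 2.3000.
Therefore n + g + δ = s / 2.3000 = 0.20 / 2.3000 = 0.0870, so n = 0.0870 − 0.053 = 0.0340.

n ≈ 0.034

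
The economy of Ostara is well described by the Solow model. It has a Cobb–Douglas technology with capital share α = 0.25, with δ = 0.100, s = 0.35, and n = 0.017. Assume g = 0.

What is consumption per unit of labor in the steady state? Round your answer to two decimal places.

Steady state requires s·f(k) = (n + δ)·k, i.e. s·k^α = (n + δ)·k.
Rearranging, k^(1−α) = s / (n + δ).
k^0.75 = 0.35 / (0.017 + 0.100) = 0.35 / 0.117 = 2.9915
k* = 2.9915^(1/0.75) ≈ 4.3104
y* = (k*)^α = 4.3104^0.25 ≈ 1.4409
c* = (1 − s)·y* = (1 − 0.35) × 1.4409 ≈ 0.9366

c* ≈ 0.94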